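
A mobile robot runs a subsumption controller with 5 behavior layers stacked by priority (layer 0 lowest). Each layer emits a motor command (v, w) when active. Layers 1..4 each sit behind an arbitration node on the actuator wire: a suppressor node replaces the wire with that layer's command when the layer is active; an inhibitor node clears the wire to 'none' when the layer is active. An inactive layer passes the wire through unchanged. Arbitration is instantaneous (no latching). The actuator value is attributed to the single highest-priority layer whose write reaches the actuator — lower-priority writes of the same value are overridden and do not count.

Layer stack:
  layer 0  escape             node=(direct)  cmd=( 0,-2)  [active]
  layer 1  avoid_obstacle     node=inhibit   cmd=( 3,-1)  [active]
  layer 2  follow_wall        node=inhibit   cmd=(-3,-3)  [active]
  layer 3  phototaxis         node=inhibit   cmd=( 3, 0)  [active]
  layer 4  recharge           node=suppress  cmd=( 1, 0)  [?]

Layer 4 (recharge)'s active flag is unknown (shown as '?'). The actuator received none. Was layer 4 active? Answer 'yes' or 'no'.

no

If layer 4 is active=yes:
  actuator would be (1, 0)
If layer 4 is active=no:
  actuator would be none
Observed none, so layer 4 was idle.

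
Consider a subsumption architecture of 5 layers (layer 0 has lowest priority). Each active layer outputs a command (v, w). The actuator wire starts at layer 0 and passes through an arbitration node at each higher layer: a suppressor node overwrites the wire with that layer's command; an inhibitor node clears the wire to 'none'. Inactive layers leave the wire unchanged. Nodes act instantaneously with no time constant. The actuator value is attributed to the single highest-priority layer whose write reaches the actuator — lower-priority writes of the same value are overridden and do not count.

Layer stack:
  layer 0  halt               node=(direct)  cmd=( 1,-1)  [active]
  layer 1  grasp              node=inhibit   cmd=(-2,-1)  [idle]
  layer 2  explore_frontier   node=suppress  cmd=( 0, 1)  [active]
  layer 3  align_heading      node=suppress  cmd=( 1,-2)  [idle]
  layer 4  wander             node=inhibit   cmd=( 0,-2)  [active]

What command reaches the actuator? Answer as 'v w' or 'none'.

none

[0] halt on; wire := (1, -1)
[1] grasp off; pass (1, -1)
[2] explore_frontier on (suppress); wire := (0, 1)
[3] align_heading off; pass (0, 1)
[4] wander on (inhibit); wire := none
output none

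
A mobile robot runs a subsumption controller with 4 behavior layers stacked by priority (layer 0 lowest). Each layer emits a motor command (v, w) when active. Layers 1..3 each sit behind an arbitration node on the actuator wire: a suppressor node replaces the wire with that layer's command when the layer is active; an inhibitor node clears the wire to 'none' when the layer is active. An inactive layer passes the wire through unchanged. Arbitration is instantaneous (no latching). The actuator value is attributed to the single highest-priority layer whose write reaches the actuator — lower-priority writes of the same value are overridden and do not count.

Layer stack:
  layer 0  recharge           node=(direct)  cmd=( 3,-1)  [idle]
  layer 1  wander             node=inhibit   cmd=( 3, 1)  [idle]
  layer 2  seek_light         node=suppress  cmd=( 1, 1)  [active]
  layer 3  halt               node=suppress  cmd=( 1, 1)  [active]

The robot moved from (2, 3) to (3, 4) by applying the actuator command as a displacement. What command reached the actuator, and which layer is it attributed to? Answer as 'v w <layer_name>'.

1 1 halt

displacement = (3, 4) − (2, 3) = (1, 1)
L0 recharge: idle → wire = none
L1 wander: idle → wire stays none
L2 seek_light: active, suppressor → wire = (1, 1)
L3 halt: active, suppressor → wire = (1, 1)
actuator = (1, 1) — from layer 3 (halt)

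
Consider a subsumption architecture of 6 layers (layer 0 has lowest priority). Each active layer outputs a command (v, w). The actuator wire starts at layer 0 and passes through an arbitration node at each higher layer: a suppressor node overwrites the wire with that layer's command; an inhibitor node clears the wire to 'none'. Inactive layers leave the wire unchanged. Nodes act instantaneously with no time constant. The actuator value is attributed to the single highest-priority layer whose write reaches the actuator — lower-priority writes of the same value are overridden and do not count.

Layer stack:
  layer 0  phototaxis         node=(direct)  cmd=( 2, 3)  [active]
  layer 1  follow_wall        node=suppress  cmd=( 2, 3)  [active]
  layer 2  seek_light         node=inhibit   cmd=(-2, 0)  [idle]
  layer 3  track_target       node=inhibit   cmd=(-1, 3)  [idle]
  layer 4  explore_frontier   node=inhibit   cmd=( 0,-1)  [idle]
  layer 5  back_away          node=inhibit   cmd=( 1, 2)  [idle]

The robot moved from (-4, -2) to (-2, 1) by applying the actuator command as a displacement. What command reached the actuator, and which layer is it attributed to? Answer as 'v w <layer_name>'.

2 3 follow_wall

displacement = (-2, 1) − (-4, -2) = (2, 3)
[0] phototaxis on; wire := (2, 3)
[1] follow_wall on (suppress); wire := (2, 3)
[2] seek_light off; pass (2, 3)
[3] track_target off; pass (2, 3)
[4] explore_frontier off; pass (2, 3)
[5] back_away off; pass (2, 3)
output (2, 3) — from layer 1 (follow_wall)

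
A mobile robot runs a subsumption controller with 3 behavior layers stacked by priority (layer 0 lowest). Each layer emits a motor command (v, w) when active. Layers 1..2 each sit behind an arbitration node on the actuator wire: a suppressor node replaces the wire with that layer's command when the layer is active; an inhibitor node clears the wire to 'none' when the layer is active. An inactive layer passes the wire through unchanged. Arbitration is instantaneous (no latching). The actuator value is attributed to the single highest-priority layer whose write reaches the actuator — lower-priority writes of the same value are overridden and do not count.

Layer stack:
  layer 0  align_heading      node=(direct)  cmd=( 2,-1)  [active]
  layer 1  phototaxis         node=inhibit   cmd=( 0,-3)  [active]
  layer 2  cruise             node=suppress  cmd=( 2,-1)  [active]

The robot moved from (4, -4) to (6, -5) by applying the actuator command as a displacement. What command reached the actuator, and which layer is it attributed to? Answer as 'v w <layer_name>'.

2 -1 cruise

displacement = (6, -5) − (4, -4) = (2, -1)
[0] align_heading on; wire := (2, -1)
[1] phototaxis on (inhibit); wire := none
[2] cruise on (suppress); wire := (2, -1)
output (2, -1) — from layer 2 (cruise)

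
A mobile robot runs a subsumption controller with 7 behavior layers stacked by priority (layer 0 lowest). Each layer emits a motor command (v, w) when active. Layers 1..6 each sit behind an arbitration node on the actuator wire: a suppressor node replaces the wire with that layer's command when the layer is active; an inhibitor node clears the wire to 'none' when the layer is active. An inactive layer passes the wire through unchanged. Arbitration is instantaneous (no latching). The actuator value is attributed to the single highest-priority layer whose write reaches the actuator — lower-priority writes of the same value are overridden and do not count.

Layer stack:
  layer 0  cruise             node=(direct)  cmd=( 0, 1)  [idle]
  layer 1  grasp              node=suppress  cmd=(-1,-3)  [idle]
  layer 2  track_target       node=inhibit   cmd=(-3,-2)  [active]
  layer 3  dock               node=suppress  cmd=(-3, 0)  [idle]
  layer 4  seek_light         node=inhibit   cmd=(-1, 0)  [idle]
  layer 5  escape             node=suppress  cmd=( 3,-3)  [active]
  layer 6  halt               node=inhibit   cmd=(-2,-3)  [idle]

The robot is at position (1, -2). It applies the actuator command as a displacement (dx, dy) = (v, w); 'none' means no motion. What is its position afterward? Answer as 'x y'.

L0 cruise: idle → wire = none
L1 grasp: idle → wire stays none
L2 track_target: active, inhibitor → wire = none
L3 dock: idle → wire stays none
L4 seek_light: idle → wire stays none
L5 escape: active, suppressor → wire = (3, -3)
L6 halt: idle → wire stays (3, -3)
actuator = (3, -3)
position: (1, -2) + (3, -3) = (4, -5)

4 -5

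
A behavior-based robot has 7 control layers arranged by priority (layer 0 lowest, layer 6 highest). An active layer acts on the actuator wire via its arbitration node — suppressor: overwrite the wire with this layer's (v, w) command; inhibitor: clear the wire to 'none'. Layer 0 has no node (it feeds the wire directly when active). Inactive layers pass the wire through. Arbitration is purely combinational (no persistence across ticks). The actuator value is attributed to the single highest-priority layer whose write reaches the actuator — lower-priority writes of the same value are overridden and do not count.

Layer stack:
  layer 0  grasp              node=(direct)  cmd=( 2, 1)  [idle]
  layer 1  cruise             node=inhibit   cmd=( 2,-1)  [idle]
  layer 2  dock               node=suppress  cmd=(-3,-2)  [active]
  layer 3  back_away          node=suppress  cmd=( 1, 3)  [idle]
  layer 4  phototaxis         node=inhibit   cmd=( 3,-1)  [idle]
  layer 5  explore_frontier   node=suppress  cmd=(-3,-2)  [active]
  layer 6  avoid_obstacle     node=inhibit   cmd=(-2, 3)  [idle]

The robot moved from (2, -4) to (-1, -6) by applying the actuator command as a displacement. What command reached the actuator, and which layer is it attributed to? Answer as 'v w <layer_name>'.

-3 -2 explore_frontier

displacement = (-1, -6) − (2, -4) = (-3, -2)
L0 grasp: idle → wire = none
L1 cruise: idle → wire stays none
L2 dock: active, suppressor → wire = (-3, -2)
L3 back_away: idle → wire stays (-3, -2)
L4 phototaxis: idle → wire stays (-3, -2)
L5 explore_frontier: active, suppressor → wire = (-3, -2)
L6 avoid_obstacle: idle → wire stays (-3, -2)
actuator = (-3, -2) — from layer 5 (explore_frontier)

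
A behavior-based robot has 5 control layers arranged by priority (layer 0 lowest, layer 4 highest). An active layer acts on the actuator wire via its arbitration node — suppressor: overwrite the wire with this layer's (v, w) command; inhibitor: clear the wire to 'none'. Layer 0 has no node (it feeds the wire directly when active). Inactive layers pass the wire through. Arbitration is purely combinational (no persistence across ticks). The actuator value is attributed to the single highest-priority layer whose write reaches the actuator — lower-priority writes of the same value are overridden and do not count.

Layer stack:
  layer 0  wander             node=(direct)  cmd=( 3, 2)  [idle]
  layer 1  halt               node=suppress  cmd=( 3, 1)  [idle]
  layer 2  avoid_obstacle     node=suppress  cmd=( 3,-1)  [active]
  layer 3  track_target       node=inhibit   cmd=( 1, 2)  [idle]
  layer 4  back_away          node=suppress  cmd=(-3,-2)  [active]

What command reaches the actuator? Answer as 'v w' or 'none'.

[0] wander off; wire := none
[1] halt off; pass none
[2] avoid_obstacle on (suppress); wire := (3, -1)
[3] track_target off; pass (3, -1)
[4] back_away on (suppress); wire := (-3, -2)
output (-3, -2)

-3 -2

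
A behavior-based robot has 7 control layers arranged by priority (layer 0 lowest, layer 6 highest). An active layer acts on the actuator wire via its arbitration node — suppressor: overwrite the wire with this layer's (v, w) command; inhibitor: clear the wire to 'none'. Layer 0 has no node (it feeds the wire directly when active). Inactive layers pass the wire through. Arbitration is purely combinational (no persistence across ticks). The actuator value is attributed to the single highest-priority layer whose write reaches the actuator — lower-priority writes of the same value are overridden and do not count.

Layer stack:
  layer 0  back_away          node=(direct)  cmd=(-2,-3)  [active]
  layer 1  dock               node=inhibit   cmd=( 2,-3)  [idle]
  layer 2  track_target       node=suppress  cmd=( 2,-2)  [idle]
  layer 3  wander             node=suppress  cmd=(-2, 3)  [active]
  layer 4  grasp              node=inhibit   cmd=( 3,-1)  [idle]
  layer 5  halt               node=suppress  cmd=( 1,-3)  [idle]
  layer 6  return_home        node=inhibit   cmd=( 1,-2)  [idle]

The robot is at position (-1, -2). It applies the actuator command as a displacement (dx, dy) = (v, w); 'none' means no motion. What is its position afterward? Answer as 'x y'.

[0] back_away on; wire := (-2, -3)
[1] dock off; pass (-2, -3)
[2] track_target off; pass (-2, -3)
[3] wander on (suppress); wire := (-2, 3)
[4] grasp off; pass (-2, 3)
[5] halt off; pass (-2, 3)
[6] return_home off; pass (-2, 3)
output (-2, 3)
position: (-1, -2) + (-2, 3) = (-3, 1)

-3 1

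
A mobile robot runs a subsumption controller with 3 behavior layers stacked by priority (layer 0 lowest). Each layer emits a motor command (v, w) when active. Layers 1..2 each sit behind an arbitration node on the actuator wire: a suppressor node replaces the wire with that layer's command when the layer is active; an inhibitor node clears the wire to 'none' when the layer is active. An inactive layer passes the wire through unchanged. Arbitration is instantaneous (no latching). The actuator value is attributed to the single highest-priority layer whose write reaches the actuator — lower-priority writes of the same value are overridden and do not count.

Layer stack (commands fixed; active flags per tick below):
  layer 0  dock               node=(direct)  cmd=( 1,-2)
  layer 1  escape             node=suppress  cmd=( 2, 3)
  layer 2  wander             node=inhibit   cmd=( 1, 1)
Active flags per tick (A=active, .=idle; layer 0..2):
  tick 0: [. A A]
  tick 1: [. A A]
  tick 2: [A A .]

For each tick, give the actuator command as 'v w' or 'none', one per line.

none
none
2 3

tick 0:
  L0 dock: idle → wire = none
  L1 escape: active, suppressor → wire = (2, 3)
  L2 wander: active, inhibitor → wire = none
  actuator = none
tick 1:
  L0 dock: idle → wire = none
  L1 escape: active, suppressor → wire = (2, 3)
  L2 wander: active, inhibitor → wire = none
  actuator = none
tick 2:
  L0 dock: active, feeds wire = (1, -2)
  L1 escape: active, suppressor → wire = (2, 3)
  L2 wander: idle → wire stays (2, 3)
  actuator = (2, 3)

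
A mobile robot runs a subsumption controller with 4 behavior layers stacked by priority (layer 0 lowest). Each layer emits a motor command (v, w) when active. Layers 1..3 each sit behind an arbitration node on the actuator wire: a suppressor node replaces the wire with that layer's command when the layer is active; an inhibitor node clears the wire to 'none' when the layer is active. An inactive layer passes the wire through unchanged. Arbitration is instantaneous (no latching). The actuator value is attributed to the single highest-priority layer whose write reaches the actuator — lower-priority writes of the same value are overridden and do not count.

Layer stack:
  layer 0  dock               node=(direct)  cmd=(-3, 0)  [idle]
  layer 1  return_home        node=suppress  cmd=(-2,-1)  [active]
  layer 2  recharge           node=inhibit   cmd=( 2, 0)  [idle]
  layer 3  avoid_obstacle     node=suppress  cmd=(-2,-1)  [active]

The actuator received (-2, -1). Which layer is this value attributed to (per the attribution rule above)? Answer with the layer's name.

avoid_obstacle

layer 0 (dock) idle — none
layer 1 (return_home) active — suppresses: (-2, -1)
layer 2 (recharge) idle — unchanged: (-2, -1)
layer 3 (avoid_obstacle) active — suppresses: (-2, -1)
→ actuator (-2, -1)
last writer: layer 3 = avoid_obstacle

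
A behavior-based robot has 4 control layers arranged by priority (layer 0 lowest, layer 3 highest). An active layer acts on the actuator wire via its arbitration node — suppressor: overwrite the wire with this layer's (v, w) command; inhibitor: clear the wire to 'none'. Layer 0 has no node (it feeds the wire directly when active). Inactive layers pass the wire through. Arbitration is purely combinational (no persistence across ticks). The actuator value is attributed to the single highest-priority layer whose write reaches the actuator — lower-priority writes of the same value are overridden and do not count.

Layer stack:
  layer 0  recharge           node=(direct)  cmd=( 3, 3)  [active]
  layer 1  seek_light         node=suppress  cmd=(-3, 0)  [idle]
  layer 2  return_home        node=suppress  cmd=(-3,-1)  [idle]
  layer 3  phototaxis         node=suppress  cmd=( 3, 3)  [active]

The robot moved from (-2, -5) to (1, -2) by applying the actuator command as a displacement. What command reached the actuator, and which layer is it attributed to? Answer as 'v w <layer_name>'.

3 3 phototaxis

displacement = (1, -2) − (-2, -5) = (3, 3)
L0 recharge: active, feeds wire = (3, 3)
L1 seek_light: idle → wire stays (3, 3)
L2 return_home: idle → wire stays (3, 3)
L3 phototaxis: active, suppressor → wire = (3, 3)
actuator = (3, 3) — from layer 3 (phototaxis)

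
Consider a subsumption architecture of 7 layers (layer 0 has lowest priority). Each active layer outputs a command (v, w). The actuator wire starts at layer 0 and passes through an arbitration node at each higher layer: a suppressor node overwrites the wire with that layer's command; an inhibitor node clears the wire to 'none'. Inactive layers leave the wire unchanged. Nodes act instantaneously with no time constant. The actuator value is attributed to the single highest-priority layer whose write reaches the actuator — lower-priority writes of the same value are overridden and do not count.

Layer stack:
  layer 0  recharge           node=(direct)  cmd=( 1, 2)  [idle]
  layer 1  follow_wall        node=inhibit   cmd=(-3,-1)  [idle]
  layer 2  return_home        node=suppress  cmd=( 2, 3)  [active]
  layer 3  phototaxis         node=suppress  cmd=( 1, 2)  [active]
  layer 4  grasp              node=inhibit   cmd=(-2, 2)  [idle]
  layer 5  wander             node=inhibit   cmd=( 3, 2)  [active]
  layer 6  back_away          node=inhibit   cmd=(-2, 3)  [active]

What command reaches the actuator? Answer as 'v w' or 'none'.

none

L0 recharge: idle → wire = none
L1 follow_wall: idle → wire stays none
L2 return_home: active, suppressor → wire = (2, 3)
L3 phototaxis: active, suppressor → wire = (1, 2)
L4 grasp: idle → wire stays (1, 2)
L5 wander: active, inhibitor → wire = none
L6 back_away: active, inhibitor → wire = none
actuator = none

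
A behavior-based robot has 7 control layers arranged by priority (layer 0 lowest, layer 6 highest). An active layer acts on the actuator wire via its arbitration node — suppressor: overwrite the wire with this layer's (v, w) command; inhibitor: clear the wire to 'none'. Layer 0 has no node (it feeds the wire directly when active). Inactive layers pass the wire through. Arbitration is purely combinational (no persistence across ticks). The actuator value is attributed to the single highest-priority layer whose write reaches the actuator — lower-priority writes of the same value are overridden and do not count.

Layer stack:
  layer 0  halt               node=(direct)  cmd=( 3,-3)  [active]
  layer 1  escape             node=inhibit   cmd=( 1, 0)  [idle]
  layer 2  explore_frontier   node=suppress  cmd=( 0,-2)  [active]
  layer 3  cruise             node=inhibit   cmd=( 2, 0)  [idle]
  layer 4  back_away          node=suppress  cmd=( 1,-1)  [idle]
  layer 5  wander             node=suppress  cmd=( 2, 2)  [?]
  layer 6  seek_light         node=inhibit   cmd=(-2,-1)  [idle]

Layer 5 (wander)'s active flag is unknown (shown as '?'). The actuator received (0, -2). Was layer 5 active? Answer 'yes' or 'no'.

If layer 5 is active=yes:
  actuator would be (2, 2)
If layer 5 is active=no:
  actuator would be (0, -2)
Observed (0, -2), so layer 5 was idle.

no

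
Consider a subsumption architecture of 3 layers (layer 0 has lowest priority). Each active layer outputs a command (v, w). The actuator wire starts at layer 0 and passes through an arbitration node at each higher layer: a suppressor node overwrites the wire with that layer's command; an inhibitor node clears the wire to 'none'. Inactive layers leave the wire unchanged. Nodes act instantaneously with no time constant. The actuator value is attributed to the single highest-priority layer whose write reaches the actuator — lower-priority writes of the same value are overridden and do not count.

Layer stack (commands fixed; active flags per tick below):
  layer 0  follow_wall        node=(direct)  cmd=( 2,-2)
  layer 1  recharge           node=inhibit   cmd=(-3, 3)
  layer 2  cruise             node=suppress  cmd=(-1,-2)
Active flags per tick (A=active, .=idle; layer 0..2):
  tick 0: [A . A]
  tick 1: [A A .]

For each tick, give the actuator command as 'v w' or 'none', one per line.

-1 -2
none

tick 0:
  layer 0 (follow_wall) active — direct: (2, -2)
  layer 1 (recharge) idle — unchanged: (2, -2)
  layer 2 (cruise) active — suppresses: (-1, -2)
  → actuator (-1, -2)
tick 1:
  layer 0 (follow_wall) active — direct: (2, -2)
  layer 1 (recharge) active — inhibits: none
  layer 2 (cruise) idle — unchanged: none
  → actuator none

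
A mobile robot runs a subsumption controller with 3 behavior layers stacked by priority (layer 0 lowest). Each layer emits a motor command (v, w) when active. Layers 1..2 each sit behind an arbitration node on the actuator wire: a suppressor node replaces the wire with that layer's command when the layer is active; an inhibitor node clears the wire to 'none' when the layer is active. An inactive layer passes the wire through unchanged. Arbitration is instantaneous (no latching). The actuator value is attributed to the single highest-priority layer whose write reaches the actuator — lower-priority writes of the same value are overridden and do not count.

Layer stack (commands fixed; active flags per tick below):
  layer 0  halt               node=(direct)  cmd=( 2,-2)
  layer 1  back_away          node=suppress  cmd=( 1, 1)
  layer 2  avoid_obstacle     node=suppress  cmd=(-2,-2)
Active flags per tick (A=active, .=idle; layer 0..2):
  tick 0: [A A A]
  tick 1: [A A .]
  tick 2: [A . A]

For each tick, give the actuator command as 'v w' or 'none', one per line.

-2 -2
1 1
-2 -2

tick 0:
  L0 halt: active, feeds wire = (2, -2)
  L1 back_away: active, suppressor → wire = (1, 1)
  L2 avoid_obstacle: active, suppressor → wire = (-2, -2)
  actuator = (-2, -2)
tick 1:
  L0 halt: active, feeds wire = (2, -2)
  L1 back_away: active, suppressor → wire = (1, 1)
  L2 avoid_obstacle: idle → wire stays (1, 1)
  actuator = (1, 1)
tick 2:
  L0 halt: active, feeds wire = (2, -2)
  L1 back_away: idle → wire stays (2, -2)
  L2 avoid_obstacle: active, suppressor → wire = (-2, -2)
  actuator = (-2, -2)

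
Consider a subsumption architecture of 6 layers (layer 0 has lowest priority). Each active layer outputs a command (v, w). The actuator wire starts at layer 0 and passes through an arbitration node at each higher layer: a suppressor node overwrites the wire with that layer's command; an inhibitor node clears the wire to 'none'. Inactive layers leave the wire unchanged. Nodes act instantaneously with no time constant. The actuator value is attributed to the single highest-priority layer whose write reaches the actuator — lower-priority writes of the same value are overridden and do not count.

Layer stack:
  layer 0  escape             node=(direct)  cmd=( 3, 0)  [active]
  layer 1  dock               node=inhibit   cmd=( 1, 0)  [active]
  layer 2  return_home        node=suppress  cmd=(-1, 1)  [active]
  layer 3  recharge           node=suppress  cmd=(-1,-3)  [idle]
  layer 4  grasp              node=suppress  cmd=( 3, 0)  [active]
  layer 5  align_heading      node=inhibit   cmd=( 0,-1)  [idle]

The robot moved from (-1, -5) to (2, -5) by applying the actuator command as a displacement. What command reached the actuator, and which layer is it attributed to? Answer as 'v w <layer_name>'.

3 0 grasp

displacement = (2, -5) − (-1, -5) = (3, 0)
L0 escape: active, feeds wire = (3, 0)
L1 dock: active, inhibitor → wire = none
L2 return_home: active, suppressor → wire = (-1, 1)
L3 recharge: idle → wire stays (-1, 1)
L4 grasp: active, suppressor → wire = (3, 0)
L5 align_heading: idle → wire stays (3, 0)
actuator = (3, 0) — from layer 4 (grasp)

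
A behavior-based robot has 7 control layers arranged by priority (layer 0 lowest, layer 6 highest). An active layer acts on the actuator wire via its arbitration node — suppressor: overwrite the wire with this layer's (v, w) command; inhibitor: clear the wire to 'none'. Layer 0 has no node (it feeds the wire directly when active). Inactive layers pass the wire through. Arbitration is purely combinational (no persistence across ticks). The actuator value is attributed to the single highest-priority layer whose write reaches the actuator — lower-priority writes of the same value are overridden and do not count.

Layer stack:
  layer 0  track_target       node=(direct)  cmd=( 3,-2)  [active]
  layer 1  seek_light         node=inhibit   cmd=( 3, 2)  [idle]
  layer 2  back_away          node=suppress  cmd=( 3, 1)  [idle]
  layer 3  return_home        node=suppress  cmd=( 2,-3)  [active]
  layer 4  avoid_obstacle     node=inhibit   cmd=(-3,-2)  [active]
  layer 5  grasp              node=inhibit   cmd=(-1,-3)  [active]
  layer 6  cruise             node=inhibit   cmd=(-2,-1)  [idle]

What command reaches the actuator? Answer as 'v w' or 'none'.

L0 track_target: active, feeds wire = (3, -2)
L1 seek_light: idle → wire stays (3, -2)
L2 back_away: idle → wire stays (3, -2)
L3 return_home: active, suppressor → wire = (2, -3)
L4 avoid_obstacle: active, inhibitor → wire = none
L5 grasp: active, inhibitor → wire = none
L6 cruise: idle → wire stays none
actuator = none

none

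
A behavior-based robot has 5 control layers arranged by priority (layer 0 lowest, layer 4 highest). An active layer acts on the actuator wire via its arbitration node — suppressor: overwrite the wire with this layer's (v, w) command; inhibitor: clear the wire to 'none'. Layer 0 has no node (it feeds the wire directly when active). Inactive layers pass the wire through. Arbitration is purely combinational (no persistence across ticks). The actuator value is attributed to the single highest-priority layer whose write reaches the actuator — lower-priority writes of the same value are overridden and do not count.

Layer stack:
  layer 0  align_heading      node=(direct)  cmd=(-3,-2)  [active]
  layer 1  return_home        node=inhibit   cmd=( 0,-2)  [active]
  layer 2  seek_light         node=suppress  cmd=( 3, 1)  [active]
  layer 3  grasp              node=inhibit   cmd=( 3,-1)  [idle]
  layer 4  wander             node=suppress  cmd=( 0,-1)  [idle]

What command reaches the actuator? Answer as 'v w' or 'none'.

3 1

L0 align_heading: active, feeds wire = (-3, -2)
L1 return_home: active, inhibitor → wire = none
L2 seek_light: active, suppressor → wire = (3, 1)
L3 grasp: idle → wire stays (3, 1)
L4 wander: idle → wire stays (3, 1)
actuator = (3, 1)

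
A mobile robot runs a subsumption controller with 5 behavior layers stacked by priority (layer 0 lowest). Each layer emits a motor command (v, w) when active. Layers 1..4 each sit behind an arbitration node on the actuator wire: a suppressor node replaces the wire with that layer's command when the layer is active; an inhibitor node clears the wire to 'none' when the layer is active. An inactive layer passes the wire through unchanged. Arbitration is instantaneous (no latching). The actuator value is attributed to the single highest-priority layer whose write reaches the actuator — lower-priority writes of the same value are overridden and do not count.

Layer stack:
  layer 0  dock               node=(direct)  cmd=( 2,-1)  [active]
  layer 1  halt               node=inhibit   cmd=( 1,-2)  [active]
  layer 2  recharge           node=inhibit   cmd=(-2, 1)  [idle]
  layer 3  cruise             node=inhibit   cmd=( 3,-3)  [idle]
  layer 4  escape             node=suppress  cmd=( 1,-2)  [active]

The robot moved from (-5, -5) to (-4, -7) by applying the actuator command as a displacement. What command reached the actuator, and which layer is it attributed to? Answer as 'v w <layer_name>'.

1 -2 escape

displacement = (-4, -7) − (-5, -5) = (1, -2)
L0 dock: active, feeds wire = (2, -1)
L1 halt: active, inhibitor → wire = none
L2 recharge: idle → wire stays none
L3 cruise: idle → wire stays none
L4 escape: active, suppressor → wire = (1, -2)
actuator = (1, -2) — from layer 4 (escape)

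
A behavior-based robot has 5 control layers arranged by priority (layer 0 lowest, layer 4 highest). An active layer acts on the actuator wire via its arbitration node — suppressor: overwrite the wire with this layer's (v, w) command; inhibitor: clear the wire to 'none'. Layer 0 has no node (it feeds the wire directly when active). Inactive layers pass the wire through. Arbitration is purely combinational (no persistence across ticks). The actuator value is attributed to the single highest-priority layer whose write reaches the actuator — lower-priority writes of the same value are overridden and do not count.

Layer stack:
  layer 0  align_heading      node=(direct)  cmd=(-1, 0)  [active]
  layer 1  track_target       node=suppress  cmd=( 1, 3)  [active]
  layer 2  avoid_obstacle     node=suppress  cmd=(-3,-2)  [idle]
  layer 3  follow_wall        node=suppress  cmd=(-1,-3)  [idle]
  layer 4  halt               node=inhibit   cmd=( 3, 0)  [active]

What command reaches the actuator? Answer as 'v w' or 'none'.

none

L0 align_heading: active, feeds wire = (-1, 0)
L1 track_target: active, suppressor → wire = (1, 3)
L2 avoid_obstacle: idle → wire stays (1, 3)
L3 follow_wall: idle → wire stays (1, 3)
L4 halt: active, inhibitor → wire = none
actuator = none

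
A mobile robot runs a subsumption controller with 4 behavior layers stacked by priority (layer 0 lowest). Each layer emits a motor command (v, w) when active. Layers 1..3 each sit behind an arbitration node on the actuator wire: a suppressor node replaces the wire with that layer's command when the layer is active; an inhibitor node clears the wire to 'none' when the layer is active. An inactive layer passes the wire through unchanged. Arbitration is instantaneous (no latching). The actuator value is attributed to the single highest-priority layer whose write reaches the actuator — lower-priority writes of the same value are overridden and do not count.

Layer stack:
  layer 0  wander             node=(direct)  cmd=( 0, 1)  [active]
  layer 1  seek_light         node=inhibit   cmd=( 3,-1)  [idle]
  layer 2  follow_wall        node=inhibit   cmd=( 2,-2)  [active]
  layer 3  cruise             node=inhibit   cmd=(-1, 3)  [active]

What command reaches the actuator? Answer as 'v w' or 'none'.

none

[0] wander on; wire := (0, 1)
[1] seek_light off; pass (0, 1)
[2] follow_wall on (inhibit); wire := none
[3] cruise on (inhibit); wire := none
output none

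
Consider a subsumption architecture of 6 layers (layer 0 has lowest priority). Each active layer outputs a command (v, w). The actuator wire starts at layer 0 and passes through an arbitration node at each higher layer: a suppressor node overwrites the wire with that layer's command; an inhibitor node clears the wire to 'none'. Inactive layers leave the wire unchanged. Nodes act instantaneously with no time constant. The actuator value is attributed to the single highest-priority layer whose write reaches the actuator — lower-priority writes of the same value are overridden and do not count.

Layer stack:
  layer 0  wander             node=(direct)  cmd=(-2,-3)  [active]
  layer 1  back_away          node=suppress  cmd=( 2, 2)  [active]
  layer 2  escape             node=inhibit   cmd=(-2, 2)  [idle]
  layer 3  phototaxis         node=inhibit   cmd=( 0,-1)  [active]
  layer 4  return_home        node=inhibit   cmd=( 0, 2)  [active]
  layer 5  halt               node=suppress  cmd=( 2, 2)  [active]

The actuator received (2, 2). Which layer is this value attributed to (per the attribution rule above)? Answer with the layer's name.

halt

L0 wander: active, feeds wire = (-2, -3)
L1 back_away: active, suppressor → wire = (2, 2)
L2 escape: idle → wire stays (2, 2)
L3 phototaxis: active, inhibitor → wire = none
L4 return_home: active, inhibitor → wire = none
L5 halt: active, suppressor → wire = (2, 2)
actuator = (2, 2)
last writer: layer 5 = halt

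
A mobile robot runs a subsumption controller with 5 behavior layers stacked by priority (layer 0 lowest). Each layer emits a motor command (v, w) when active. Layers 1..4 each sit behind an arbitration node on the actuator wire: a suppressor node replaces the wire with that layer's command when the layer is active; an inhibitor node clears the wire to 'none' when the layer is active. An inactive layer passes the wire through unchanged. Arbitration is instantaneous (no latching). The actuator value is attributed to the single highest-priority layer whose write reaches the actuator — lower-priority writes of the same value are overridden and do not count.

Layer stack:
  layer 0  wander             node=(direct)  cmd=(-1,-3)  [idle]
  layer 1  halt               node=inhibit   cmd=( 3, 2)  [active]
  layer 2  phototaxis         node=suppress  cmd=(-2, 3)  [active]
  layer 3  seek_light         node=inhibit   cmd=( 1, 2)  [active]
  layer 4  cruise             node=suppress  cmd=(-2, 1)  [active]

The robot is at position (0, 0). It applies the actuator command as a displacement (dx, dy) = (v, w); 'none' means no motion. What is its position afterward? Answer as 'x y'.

L0 wander: idle → wire = none
L1 halt: active, inhibitor → wire = none
L2 phototaxis: active, suppressor → wire = (-2, 3)
L3 seek_light: active, inhibitor → wire = none
L4 cruise: active, suppressor → wire = (-2, 1)
actuator = (-2, 1)
position: (0, 0) + (-2, 1) = (-2, 1)

-2 1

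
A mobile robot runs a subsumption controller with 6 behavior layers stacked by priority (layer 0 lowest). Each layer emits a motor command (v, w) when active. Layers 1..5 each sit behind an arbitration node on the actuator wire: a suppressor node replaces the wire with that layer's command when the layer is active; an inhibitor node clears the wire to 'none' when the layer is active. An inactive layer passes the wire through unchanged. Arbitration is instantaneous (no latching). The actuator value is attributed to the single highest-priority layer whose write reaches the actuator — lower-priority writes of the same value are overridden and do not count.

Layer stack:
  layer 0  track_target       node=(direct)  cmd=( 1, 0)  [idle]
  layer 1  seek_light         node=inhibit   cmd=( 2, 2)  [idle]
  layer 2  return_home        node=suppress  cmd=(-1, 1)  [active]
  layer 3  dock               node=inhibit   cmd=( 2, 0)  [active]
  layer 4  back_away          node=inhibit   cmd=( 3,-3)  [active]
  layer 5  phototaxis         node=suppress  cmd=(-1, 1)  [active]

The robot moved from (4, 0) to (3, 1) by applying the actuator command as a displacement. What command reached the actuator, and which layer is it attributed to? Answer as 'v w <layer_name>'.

displacement = (3, 1) − (4, 0) = (-1, 1)
layer 0 (track_target) idle — none
layer 1 (seek_light) idle — unchanged: none
layer 2 (return_home) active — suppresses: (-1, 1)
layer 3 (dock) active — inhibits: none
layer 4 (back_away) active — inhibits: none
layer 5 (phototaxis) active — suppresses: (-1, 1)
→ actuator (-1, 1) — from layer 5 (phototaxis)

-1 1 phototaxis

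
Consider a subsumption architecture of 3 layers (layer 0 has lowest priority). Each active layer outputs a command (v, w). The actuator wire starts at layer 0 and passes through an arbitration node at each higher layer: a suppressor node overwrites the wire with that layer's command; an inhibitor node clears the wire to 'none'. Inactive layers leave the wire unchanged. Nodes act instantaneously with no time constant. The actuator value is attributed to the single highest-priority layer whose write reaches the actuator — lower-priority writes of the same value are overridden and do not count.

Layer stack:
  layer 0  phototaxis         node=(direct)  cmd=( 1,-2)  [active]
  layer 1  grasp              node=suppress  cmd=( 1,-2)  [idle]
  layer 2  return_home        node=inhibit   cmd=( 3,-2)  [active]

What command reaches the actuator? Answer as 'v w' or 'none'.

none

layer 0 (phototaxis) active — direct: (1, -2)
layer 1 (grasp) idle — unchanged: (1, -2)
layer 2 (return_home) active — inhibits: none
→ actuator none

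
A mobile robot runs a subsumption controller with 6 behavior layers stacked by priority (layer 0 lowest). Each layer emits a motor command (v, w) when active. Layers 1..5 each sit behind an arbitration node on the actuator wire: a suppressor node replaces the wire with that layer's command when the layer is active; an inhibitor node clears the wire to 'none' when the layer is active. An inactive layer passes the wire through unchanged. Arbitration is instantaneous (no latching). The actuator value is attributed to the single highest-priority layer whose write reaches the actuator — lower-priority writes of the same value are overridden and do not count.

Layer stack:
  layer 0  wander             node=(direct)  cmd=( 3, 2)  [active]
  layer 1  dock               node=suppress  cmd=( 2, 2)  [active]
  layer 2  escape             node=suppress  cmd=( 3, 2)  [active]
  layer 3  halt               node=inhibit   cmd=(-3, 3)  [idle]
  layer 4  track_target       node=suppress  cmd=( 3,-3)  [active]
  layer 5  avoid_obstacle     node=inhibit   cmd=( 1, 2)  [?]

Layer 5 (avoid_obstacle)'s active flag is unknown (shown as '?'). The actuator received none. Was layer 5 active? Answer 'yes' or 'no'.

If layer 5 is active=yes:
  actuator would be none
If layer 5 is active=no:
  actuator would be (3, -3)
Observed none, so layer 5 was active.

yes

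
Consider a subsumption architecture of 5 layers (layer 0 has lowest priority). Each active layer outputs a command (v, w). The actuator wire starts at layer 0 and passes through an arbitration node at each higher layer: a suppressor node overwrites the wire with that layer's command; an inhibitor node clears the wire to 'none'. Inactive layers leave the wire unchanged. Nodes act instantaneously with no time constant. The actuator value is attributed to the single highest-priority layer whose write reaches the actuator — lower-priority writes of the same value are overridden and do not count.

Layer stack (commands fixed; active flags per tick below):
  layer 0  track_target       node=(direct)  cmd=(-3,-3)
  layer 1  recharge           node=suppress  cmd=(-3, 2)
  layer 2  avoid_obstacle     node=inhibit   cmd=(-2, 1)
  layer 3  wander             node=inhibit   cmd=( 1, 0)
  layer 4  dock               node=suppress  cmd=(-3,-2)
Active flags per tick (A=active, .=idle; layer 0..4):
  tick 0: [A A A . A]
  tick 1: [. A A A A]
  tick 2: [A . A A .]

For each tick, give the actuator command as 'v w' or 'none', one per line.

-3 -2
-3 -2
none

tick 0:
  L0 track_target: active, feeds wire = (-3, -3)
  L1 recharge: active, suppressor → wire = (-3, 2)
  L2 avoid_obstacle: active, inhibitor → wire = none
  L3 wander: idle → wire stays none
  L4 dock: active, suppressor → wire = (-3, -2)
  actuator = (-3, -2)
tick 1:
  L0 track_target: idle → wire = none
  L1 recharge: active, suppressor → wire = (-3, 2)
  L2 avoid_obstacle: active, inhibitor → wire = none
  L3 wander: active, inhibitor → wire = none
  L4 dock: active, suppressor → wire = (-3, -2)
  actuator = (-3, -2)
tick 2:
  L0 track_target: active, feeds wire = (-3, -3)
  L1 recharge: idle → wire stays (-3, -3)
  L2 avoid_obstacle: active, inhibitor → wire = none
  L3 wander: active, inhibitor → wire = none
  L4 dock: idle → wire stays none
  actuator = none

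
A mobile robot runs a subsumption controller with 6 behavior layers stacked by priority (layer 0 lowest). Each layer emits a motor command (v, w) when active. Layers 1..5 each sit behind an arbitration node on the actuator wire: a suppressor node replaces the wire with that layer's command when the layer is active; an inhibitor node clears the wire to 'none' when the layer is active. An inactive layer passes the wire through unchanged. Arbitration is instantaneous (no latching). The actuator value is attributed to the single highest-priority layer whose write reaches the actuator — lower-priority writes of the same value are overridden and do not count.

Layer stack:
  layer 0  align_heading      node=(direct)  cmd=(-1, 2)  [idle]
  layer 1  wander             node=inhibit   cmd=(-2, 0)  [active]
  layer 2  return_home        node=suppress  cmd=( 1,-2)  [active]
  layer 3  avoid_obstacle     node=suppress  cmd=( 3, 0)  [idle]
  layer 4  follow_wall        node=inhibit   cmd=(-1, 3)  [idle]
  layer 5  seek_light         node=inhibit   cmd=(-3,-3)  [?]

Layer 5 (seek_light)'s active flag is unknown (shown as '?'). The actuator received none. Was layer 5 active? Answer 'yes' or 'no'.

yes

If layer 5 is active=yes:
  actuator would be none
If layer 5 is active=no:
  actuator would be (1, -2)
Observed none, so layer 5 was active.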